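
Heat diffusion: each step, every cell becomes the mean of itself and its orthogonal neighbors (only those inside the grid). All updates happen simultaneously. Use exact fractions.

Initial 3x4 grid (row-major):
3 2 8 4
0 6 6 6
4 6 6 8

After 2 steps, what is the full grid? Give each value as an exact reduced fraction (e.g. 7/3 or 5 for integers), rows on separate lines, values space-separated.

After step 1:
  5/3 19/4 5 6
  13/4 4 32/5 6
  10/3 11/2 13/2 20/3
After step 2:
  29/9 185/48 443/80 17/3
  49/16 239/50 279/50 94/15
  145/36 29/6 94/15 115/18

Answer: 29/9 185/48 443/80 17/3
49/16 239/50 279/50 94/15
145/36 29/6 94/15 115/18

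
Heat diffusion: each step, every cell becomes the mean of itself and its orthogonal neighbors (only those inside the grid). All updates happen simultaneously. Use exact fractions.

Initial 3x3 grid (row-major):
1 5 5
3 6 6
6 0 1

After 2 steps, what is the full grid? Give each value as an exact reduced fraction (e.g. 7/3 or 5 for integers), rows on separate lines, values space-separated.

Answer: 15/4 199/48 169/36
7/2 4 97/24
41/12 151/48 121/36

Derivation:
After step 1:
  3 17/4 16/3
  4 4 9/2
  3 13/4 7/3
After step 2:
  15/4 199/48 169/36
  7/2 4 97/24
  41/12 151/48 121/36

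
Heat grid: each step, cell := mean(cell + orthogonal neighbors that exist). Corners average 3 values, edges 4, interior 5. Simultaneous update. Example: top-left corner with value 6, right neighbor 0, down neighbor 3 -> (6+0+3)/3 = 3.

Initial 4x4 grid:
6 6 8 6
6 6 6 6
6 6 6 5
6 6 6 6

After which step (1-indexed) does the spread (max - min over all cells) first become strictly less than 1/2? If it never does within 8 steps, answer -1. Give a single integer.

Step 1: max=20/3, min=17/3, spread=1
Step 2: max=391/60, min=689/120, spread=31/40
Step 3: max=6827/1080, min=6269/1080, spread=31/60
Step 4: max=338497/54000, min=190511/32400, spread=7867/20250
  -> spread < 1/2 first at step 4
Step 5: max=6032639/972000, min=5738861/972000, spread=16321/54000
Step 6: max=300456541/48600000, min=173252237/29160000, spread=17554219/72900000
Step 7: max=8973409273/1458000000, min=5214834629/874800000, spread=423027337/2187000000
Step 8: max=268560025537/43740000000, min=156979219961/26244000000, spread=10391988403/65610000000

Answer: 4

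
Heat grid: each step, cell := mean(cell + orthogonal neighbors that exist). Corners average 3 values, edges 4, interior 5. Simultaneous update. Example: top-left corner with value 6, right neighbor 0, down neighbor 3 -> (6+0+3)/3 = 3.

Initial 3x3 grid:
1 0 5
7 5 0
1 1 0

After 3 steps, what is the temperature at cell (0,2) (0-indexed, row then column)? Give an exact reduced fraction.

Step 1: cell (0,2) = 5/3
Step 2: cell (0,2) = 83/36
Step 3: cell (0,2) = 4681/2160
Full grid after step 3:
  6001/2160 37147/14400 4681/2160
  20311/7200 7007/3000 4937/2400
  203/80 31747/14400 3761/2160

Answer: 4681/2160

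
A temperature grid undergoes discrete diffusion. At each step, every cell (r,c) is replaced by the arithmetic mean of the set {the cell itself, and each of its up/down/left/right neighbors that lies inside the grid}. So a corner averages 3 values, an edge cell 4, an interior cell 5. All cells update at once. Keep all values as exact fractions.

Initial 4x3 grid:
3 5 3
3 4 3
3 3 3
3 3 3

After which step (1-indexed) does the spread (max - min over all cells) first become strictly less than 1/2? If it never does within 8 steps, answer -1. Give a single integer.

Step 1: max=15/4, min=3, spread=3/4
Step 2: max=881/240, min=3, spread=161/240
Step 3: max=51091/14400, min=1221/400, spread=1427/2880
  -> spread < 1/2 first at step 3
Step 4: max=3027929/864000, min=73979/24000, spread=72937/172800
Step 5: max=179348491/51840000, min=4482581/1440000, spread=719023/2073600
Step 6: max=10668847169/3110400000, min=90403793/28800000, spread=36209501/124416000
Step 7: max=635268652771/186624000000, min=16396024261/5184000000, spread=72018847/298598400
Step 8: max=37888710922889/11197440000000, min=989825813299/311040000000, spread=18039853153/89579520000

Answer: 3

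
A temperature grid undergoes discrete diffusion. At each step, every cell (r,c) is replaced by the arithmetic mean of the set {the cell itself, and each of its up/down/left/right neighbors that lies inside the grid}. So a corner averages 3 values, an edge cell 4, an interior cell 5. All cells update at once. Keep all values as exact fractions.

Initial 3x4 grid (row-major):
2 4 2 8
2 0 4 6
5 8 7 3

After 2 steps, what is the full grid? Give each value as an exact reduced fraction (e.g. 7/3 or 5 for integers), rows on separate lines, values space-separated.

After step 1:
  8/3 2 9/2 16/3
  9/4 18/5 19/5 21/4
  5 5 11/2 16/3
After step 2:
  83/36 383/120 469/120 181/36
  811/240 333/100 453/100 1183/240
  49/12 191/40 589/120 193/36

Answer: 83/36 383/120 469/120 181/36
811/240 333/100 453/100 1183/240
49/12 191/40 589/120 193/36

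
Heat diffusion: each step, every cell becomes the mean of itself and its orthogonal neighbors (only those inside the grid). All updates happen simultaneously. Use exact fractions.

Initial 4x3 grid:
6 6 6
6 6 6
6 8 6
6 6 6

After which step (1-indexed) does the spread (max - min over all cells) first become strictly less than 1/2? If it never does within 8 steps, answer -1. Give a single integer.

Answer: 2

Derivation:
Step 1: max=13/2, min=6, spread=1/2
Step 2: max=323/50, min=6, spread=23/50
  -> spread < 1/2 first at step 2
Step 3: max=15211/2400, min=1213/200, spread=131/480
Step 4: max=136151/21600, min=21991/3600, spread=841/4320
Step 5: max=54382051/8640000, min=4413373/720000, spread=56863/345600
Step 6: max=488094341/77760000, min=39869543/6480000, spread=386393/3110400
Step 7: max=195017723131/31104000000, min=15972358813/2592000000, spread=26795339/248832000
Step 8: max=11681255714129/1866240000000, min=960206149667/155520000000, spread=254051069/2985984000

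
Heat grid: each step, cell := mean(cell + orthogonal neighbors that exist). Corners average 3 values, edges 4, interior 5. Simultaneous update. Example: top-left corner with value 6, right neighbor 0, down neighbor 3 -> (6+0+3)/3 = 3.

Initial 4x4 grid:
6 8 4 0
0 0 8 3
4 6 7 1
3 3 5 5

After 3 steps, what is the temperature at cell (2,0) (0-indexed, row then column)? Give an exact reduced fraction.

Step 1: cell (2,0) = 13/4
Step 2: cell (2,0) = 157/48
Step 3: cell (2,0) = 26723/7200
Full grid after step 3:
  8809/2160 7447/1800 7463/1800 3937/1080
  26683/7200 25207/6000 12271/3000 13801/3600
  26723/7200 6059/1500 26227/6000 14609/3600
  397/108 29873/7200 31513/7200 9229/2160

Answer: 26723/7200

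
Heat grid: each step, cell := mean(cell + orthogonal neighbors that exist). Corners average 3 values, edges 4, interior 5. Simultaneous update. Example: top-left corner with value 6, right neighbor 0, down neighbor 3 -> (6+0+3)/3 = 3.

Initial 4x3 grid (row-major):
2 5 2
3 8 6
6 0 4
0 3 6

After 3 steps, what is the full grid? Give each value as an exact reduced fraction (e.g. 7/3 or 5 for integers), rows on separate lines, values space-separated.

Answer: 8549/2160 62057/14400 9389/2160
7139/1800 24163/6000 8039/1800
1973/600 23183/6000 3547/900
2279/720 46417/14400 8177/2160

Derivation:
After step 1:
  10/3 17/4 13/3
  19/4 22/5 5
  9/4 21/5 4
  3 9/4 13/3
After step 2:
  37/9 979/240 163/36
  221/60 113/25 133/30
  71/20 171/50 263/60
  5/2 827/240 127/36
After step 3:
  8549/2160 62057/14400 9389/2160
  7139/1800 24163/6000 8039/1800
  1973/600 23183/6000 3547/900
  2279/720 46417/14400 8177/2160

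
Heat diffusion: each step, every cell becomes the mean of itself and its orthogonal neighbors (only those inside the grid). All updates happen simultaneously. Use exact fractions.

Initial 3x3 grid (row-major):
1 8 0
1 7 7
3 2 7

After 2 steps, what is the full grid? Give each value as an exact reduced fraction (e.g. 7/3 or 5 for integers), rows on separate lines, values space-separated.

Answer: 31/9 13/3 19/4
10/3 22/5 247/48
13/4 205/48 46/9

Derivation:
After step 1:
  10/3 4 5
  3 5 21/4
  2 19/4 16/3
After step 2:
  31/9 13/3 19/4
  10/3 22/5 247/48
  13/4 205/48 46/9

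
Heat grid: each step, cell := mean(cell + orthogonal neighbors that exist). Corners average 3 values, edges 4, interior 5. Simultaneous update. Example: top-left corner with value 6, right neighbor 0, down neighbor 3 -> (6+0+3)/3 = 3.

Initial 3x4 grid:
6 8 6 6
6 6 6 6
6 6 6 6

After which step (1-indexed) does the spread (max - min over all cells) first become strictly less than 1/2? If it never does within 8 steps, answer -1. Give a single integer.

Step 1: max=20/3, min=6, spread=2/3
Step 2: max=391/60, min=6, spread=31/60
Step 3: max=3451/540, min=6, spread=211/540
  -> spread < 1/2 first at step 3
Step 4: max=340897/54000, min=5447/900, spread=14077/54000
Step 5: max=3056407/486000, min=327683/54000, spread=5363/24300
Step 6: max=91220809/14580000, min=182869/30000, spread=93859/583200
Step 7: max=5459074481/874800000, min=296936467/48600000, spread=4568723/34992000
Step 8: max=326708435629/52488000000, min=8929618889/1458000000, spread=8387449/83980800

Answer: 3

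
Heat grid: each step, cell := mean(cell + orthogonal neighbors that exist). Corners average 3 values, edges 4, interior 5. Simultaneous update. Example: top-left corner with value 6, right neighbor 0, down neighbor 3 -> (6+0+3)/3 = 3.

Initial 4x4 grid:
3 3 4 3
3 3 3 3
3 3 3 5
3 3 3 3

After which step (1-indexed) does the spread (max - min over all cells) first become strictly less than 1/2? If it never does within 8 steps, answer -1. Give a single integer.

Answer: 3

Derivation:
Step 1: max=11/3, min=3, spread=2/3
Step 2: max=211/60, min=3, spread=31/60
Step 3: max=1831/540, min=3, spread=211/540
  -> spread < 1/2 first at step 3
Step 4: max=181189/54000, min=4553/1500, spread=17281/54000
Step 5: max=5372903/1620000, min=82501/27000, spread=422843/1620000
Step 6: max=160134241/48600000, min=103903/33750, spread=10513921/48600000
Step 7: max=4777954739/1458000000, min=15048787/4860000, spread=263318639/1458000000
Step 8: max=142681658591/43740000000, min=1259879461/405000000, spread=6614676803/43740000000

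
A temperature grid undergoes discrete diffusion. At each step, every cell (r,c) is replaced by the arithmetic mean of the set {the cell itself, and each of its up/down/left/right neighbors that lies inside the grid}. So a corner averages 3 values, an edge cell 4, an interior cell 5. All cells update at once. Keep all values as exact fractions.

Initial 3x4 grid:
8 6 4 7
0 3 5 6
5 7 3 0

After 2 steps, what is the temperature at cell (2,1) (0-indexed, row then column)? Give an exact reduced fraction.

Step 1: cell (2,1) = 9/2
Step 2: cell (2,1) = 329/80
Full grid after step 2:
  167/36 1177/240 1237/240 47/9
  253/60 443/100 443/100 521/120
  25/6 329/80 309/80 15/4

Answer: 329/80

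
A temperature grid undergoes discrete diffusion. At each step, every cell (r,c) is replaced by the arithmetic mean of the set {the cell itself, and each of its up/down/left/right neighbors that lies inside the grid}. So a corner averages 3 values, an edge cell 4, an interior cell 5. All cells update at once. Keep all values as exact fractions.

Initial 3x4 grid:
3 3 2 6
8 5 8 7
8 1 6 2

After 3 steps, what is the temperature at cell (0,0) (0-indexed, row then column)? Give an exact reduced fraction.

Step 1: cell (0,0) = 14/3
Step 2: cell (0,0) = 167/36
Step 3: cell (0,0) = 259/54
Full grid after step 3:
  259/54 2101/450 5791/1200 3637/720
  1153/225 29723/6000 2499/500 24689/4800
  2285/432 36841/7200 12007/2400 51/10

Answer: 259/54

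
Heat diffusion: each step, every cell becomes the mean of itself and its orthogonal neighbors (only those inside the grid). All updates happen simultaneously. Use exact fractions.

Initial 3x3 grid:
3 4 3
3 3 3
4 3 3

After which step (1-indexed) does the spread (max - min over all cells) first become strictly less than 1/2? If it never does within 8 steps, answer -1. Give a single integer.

Answer: 1

Derivation:
Step 1: max=10/3, min=3, spread=1/3
  -> spread < 1/2 first at step 1
Step 2: max=787/240, min=37/12, spread=47/240
Step 3: max=3541/1080, min=251/80, spread=61/432
Step 4: max=211037/64800, min=136433/43200, spread=511/5184
Step 5: max=12623089/3888000, min=8235851/2592000, spread=4309/62208
Step 6: max=754823633/233280000, min=165218099/51840000, spread=36295/746496
Step 7: max=45199443901/13996800000, min=29814449059/9331200000, spread=305773/8957952
Step 8: max=2707521511397/839808000000, min=1791597929473/559872000000, spread=2575951/107495424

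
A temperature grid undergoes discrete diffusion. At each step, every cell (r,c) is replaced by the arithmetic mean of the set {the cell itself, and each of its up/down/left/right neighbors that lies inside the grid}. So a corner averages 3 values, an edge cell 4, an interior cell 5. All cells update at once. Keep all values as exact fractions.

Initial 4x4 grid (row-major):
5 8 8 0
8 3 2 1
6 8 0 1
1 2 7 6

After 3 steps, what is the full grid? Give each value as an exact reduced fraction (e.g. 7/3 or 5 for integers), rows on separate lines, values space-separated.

After step 1:
  7 6 9/2 3
  11/2 29/5 14/5 1
  23/4 19/5 18/5 2
  3 9/2 15/4 14/3
After step 2:
  37/6 233/40 163/40 17/6
  481/80 239/50 177/50 11/5
  361/80 469/100 319/100 169/60
  53/12 301/80 991/240 125/36
After step 3:
  4321/720 3127/600 2441/600 1093/360
  12883/2400 9939/2000 3557/1000 1139/400
  11779/2400 4187/1000 22039/6000 10511/3600
  1523/360 10199/2400 26197/7200 7501/2160

Answer: 4321/720 3127/600 2441/600 1093/360
12883/2400 9939/2000 3557/1000 1139/400
11779/2400 4187/1000 22039/6000 10511/3600
1523/360 10199/2400 26197/7200 7501/2160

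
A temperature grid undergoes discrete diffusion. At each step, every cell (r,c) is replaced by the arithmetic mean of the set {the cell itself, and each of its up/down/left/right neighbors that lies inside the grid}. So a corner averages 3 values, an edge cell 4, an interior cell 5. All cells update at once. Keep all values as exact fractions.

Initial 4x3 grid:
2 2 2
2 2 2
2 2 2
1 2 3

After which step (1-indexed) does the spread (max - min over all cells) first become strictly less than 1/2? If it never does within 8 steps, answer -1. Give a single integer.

Step 1: max=7/3, min=5/3, spread=2/3
Step 2: max=79/36, min=65/36, spread=7/18
  -> spread < 1/2 first at step 2
Step 3: max=913/432, min=815/432, spread=49/216
Step 4: max=5369/2592, min=4999/2592, spread=185/1296
Step 5: max=31819/15552, min=30389/15552, spread=715/7776
Step 6: max=63179/31104, min=61237/31104, spread=971/15552
Step 7: max=94327/46656, min=92297/46656, spread=1015/23328
Step 8: max=4513201/2239488, min=4444751/2239488, spread=34225/1119744

Answer: 2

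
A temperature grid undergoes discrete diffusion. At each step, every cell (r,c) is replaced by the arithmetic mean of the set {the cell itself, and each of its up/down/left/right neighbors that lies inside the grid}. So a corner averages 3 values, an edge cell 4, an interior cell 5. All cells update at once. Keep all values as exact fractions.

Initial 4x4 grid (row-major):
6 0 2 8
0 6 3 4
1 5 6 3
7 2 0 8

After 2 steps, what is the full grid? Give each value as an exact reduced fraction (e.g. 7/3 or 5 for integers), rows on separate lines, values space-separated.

After step 1:
  2 7/2 13/4 14/3
  13/4 14/5 21/5 9/2
  13/4 4 17/5 21/4
  10/3 7/2 4 11/3
After step 2:
  35/12 231/80 937/240 149/36
  113/40 71/20 363/100 1117/240
  83/24 339/100 417/100 1009/240
  121/36 89/24 437/120 155/36

Answer: 35/12 231/80 937/240 149/36
113/40 71/20 363/100 1117/240
83/24 339/100 417/100 1009/240
121/36 89/24 437/120 155/36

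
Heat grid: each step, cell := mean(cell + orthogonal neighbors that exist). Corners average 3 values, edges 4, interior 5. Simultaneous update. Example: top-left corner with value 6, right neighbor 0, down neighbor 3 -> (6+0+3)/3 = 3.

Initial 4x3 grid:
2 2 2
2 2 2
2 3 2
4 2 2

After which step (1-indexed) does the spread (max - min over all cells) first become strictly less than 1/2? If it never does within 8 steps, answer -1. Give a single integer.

Step 1: max=11/4, min=2, spread=3/4
Step 2: max=49/18, min=2, spread=13/18
Step 3: max=2711/1080, min=813/400, spread=5159/10800
  -> spread < 1/2 first at step 3
Step 4: max=321023/129600, min=14791/7200, spread=10957/25920
Step 5: max=18717787/7776000, min=226271/108000, spread=97051/311040
Step 6: max=1109725133/466560000, min=27377003/12960000, spread=4966121/18662400
Step 7: max=65691228247/27993600000, min=1662314677/777600000, spread=46783199/223948800
Step 8: max=3909042058373/1679616000000, min=100498703243/46656000000, spread=2328709933/13436928000

Answer: 3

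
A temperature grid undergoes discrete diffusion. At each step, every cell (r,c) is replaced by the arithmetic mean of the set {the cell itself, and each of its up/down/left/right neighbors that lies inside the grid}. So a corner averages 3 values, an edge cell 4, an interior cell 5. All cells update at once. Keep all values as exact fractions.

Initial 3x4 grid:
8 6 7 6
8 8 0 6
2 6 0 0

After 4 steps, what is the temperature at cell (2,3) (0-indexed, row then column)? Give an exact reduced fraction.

Answer: 17789/5400

Derivation:
Step 1: cell (2,3) = 2
Step 2: cell (2,3) = 13/6
Step 3: cell (2,3) = 359/120
Step 4: cell (2,3) = 17789/5400
Full grid after step 4:
  401483/64800 308459/54000 17114/3375 145459/32400
  2467727/432000 938923/180000 96781/22500 848861/216000
  338033/64800 243959/54000 67733/18000 17789/5400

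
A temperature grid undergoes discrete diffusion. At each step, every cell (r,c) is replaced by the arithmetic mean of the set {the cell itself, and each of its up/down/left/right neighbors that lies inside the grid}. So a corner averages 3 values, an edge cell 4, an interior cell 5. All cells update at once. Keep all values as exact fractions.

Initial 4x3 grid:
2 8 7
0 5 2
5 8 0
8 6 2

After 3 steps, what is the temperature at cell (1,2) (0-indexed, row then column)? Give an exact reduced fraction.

Answer: 15167/3600

Derivation:
Step 1: cell (1,2) = 7/2
Step 2: cell (1,2) = 503/120
Step 3: cell (1,2) = 15167/3600
Full grid after step 3:
  9191/2160 10733/2400 1247/270
  30809/7200 8809/2000 15167/3600
  35069/7200 8919/2000 917/225
  11273/2160 1943/400 4439/1080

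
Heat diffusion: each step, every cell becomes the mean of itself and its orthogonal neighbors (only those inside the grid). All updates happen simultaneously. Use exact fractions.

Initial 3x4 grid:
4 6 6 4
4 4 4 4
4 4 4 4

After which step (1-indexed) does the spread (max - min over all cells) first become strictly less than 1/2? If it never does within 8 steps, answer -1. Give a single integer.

Step 1: max=5, min=4, spread=1
Step 2: max=143/30, min=4, spread=23/30
Step 3: max=4151/900, min=371/90, spread=49/100
  -> spread < 1/2 first at step 3
Step 4: max=61171/13500, min=5651/1350, spread=4661/13500
Step 5: max=1812307/405000, min=285697/67500, spread=157/648
Step 6: max=107832413/24300000, min=5756141/1350000, spread=1351/7776
Step 7: max=3215911721/729000000, min=260423633/60750000, spread=5813/46656
Step 8: max=48038688391/10935000000, min=15687219047/3645000000, spread=6253/69984

Answer: 3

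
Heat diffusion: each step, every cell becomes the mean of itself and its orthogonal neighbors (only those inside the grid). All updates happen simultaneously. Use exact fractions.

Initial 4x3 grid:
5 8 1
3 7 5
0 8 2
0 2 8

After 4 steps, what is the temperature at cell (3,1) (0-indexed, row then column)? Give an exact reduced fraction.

Step 1: cell (3,1) = 9/2
Step 2: cell (3,1) = 389/120
Step 3: cell (3,1) = 5483/1440
Step 4: cell (3,1) = 63413/17280
Full grid after step 4:
  119567/25920 281089/57600 124807/25920
  94349/21600 35681/8000 103399/21600
  3139/864 150017/36000 1247/288
  44513/12960 63413/17280 18151/4320

Answer: 63413/17280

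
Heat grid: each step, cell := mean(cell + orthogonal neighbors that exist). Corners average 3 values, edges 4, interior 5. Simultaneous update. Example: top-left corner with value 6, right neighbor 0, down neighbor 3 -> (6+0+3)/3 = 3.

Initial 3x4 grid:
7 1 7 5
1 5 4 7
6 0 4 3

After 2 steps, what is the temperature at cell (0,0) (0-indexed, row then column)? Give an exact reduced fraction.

Answer: 17/4

Derivation:
Step 1: cell (0,0) = 3
Step 2: cell (0,0) = 17/4
Full grid after step 2:
  17/4 289/80 1259/240 46/9
  737/240 211/50 387/100 423/80
  65/18 331/120 497/120 73/18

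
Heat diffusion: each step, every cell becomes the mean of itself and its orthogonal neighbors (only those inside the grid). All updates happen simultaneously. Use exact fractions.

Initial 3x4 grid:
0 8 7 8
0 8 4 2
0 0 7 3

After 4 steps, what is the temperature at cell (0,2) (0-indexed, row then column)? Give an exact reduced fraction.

Answer: 544241/108000

Derivation:
Step 1: cell (0,2) = 27/4
Step 2: cell (0,2) = 713/120
Step 3: cell (0,2) = 9499/1800
Step 4: cell (0,2) = 544241/108000
Full grid after step 4:
  119093/32400 462311/108000 544241/108000 670847/129600
  337001/108000 699031/180000 1626287/360000 4190923/864000
  20479/7200 239249/72000 294869/72000 20911/4800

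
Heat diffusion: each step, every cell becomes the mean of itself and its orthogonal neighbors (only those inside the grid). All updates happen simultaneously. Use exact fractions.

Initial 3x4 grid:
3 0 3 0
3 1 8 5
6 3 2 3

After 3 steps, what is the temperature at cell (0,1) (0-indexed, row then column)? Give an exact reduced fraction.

Step 1: cell (0,1) = 7/4
Step 2: cell (0,1) = 19/8
Step 3: cell (0,1) = 1041/400
Full grid after step 3:
  373/144 1041/400 10589/3600 3359/1080
  4709/1600 6163/2000 3239/1000 4163/1200
  479/144 1341/400 12889/3600 1937/540

Answer: 1041/400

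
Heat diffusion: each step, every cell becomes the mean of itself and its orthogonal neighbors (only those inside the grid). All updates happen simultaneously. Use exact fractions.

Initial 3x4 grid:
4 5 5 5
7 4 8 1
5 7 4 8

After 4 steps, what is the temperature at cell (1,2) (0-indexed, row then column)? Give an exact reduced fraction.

Step 1: cell (1,2) = 22/5
Step 2: cell (1,2) = 143/25
Step 3: cell (1,2) = 4983/1000
Step 4: cell (1,2) = 318487/60000
Full grid after step 4:
  337991/64800 1141577/216000 1071097/216000 40577/8100
  1187407/216000 118217/22500 318487/60000 238481/48000
  355091/64800 1207577/216000 1136597/216000 42727/8100

Answer: 318487/60000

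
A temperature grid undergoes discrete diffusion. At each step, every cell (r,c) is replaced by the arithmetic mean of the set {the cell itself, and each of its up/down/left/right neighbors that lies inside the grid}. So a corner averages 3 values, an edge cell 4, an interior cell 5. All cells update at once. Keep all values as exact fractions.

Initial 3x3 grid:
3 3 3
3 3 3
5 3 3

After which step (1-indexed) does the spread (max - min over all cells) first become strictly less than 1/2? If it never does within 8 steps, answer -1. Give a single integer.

Answer: 3

Derivation:
Step 1: max=11/3, min=3, spread=2/3
Step 2: max=32/9, min=3, spread=5/9
Step 3: max=365/108, min=3, spread=41/108
  -> spread < 1/2 first at step 3
Step 4: max=21571/6480, min=551/180, spread=347/1296
Step 5: max=1273337/388800, min=5557/1800, spread=2921/15552
Step 6: max=75812539/23328000, min=673483/216000, spread=24611/186624
Step 7: max=4517762033/1399680000, min=15236741/4860000, spread=207329/2239488
Step 8: max=269972352451/83980800000, min=816401599/259200000, spread=1746635/26873856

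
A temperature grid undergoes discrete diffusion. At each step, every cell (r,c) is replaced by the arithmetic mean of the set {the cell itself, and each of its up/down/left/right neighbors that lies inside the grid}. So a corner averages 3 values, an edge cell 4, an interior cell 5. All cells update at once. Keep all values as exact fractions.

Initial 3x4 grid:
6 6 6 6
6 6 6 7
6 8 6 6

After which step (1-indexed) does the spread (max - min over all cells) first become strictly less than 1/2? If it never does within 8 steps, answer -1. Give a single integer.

Step 1: max=20/3, min=6, spread=2/3
Step 2: max=391/60, min=6, spread=31/60
Step 3: max=3451/540, min=917/150, spread=749/2700
  -> spread < 1/2 first at step 3
Step 4: max=343243/54000, min=16609/2700, spread=11063/54000
Step 5: max=20494927/3240000, min=835573/135000, spread=17647/129600
Step 6: max=1225756793/194400000, min=60348029/9720000, spread=18796213/194400000
Step 7: max=73426760887/11664000000, min=1815127393/291600000, spread=273888389/3888000000
Step 8: max=10557608556127/1679616000000, min=24237289511/3888000000, spread=696795899/13436928000

Answer: 3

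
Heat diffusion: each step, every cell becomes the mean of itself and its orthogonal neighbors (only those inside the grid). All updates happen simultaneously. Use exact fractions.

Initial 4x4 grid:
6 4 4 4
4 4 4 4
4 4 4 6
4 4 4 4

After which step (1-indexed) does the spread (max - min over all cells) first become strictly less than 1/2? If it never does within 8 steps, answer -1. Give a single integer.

Step 1: max=14/3, min=4, spread=2/3
Step 2: max=41/9, min=4, spread=5/9
Step 3: max=2371/540, min=97/24, spread=377/1080
  -> spread < 1/2 first at step 3
Step 4: max=14003/3240, min=4901/1200, spread=7703/32400
Step 5: max=2082643/486000, min=444301/108000, spread=166577/972000
Step 6: max=62090347/14580000, min=13413071/3240000, spread=692611/5832000
Step 7: max=1857032281/437400000, min=8979601/2160000, spread=77326157/874800000
Step 8: max=92706732959/21870000000, min=12163488103/2916000000, spread=2961144373/43740000000

Answer: 3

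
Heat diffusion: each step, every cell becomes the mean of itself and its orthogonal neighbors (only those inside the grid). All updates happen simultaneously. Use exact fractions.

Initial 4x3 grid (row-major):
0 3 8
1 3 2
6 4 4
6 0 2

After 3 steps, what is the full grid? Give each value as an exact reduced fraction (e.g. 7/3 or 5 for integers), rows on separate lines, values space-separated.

After step 1:
  4/3 7/2 13/3
  5/2 13/5 17/4
  17/4 17/5 3
  4 3 2
After step 2:
  22/9 353/120 145/36
  641/240 13/4 851/240
  283/80 13/4 253/80
  15/4 31/10 8/3
After step 3:
  5801/2160 4559/1440 7571/2160
  857/288 1879/600 1007/288
  317/96 163/50 101/32
  277/80 383/120 2143/720

Answer: 5801/2160 4559/1440 7571/2160
857/288 1879/600 1007/288
317/96 163/50 101/32
277/80 383/120 2143/720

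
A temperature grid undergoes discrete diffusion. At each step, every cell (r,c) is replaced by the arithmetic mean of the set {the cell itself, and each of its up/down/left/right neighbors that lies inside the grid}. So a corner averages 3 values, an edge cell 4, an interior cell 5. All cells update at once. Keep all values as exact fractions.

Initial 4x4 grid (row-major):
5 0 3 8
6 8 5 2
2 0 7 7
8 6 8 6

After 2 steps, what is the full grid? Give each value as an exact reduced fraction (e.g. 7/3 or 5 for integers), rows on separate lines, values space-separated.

Answer: 155/36 58/15 13/3 83/18
1003/240 453/100 237/50 61/12
1151/240 233/50 109/20 117/20
89/18 1331/240 493/80 77/12

Derivation:
After step 1:
  11/3 4 4 13/3
  21/4 19/5 5 11/2
  4 23/5 27/5 11/2
  16/3 11/2 27/4 7
After step 2:
  155/36 58/15 13/3 83/18
  1003/240 453/100 237/50 61/12
  1151/240 233/50 109/20 117/20
  89/18 1331/240 493/80 77/12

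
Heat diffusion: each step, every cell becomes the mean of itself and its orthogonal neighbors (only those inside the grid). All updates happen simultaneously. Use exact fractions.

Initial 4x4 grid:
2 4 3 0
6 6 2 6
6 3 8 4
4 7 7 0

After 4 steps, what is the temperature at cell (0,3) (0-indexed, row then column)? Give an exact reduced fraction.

Answer: 2497/720

Derivation:
Step 1: cell (0,3) = 3
Step 2: cell (0,3) = 11/4
Step 3: cell (0,3) = 27/8
Step 4: cell (0,3) = 2497/720
Full grid after step 4:
  10271/2400 47599/12000 3009/800 2497/720
  327019/72000 269941/60000 24193/6000 703/180
  43873/8640 87307/18000 842557/180000 114911/27000
  6725/1296 224249/43200 1036813/216000 299743/64800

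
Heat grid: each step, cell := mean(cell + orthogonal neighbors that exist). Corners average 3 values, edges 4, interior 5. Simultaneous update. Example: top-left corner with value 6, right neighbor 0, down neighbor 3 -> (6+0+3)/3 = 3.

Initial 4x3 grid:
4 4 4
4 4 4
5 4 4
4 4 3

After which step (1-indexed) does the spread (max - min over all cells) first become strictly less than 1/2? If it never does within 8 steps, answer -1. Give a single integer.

Answer: 3

Derivation:
Step 1: max=13/3, min=11/3, spread=2/3
Step 2: max=511/120, min=67/18, spread=193/360
Step 3: max=4967/1200, min=4181/1080, spread=2893/10800
  -> spread < 1/2 first at step 3
Step 4: max=221741/54000, min=505979/129600, spread=130997/648000
Step 5: max=8817031/2160000, min=30711511/7776000, spread=5149003/38880000
Step 6: max=78996461/19440000, min=1850671889/466560000, spread=1809727/18662400
Step 7: max=7880234809/1944000000, min=111521846251/27993600000, spread=9767674993/139968000000
Step 8: max=70814352929/17496000000, min=6706385055809/1679616000000, spread=734342603/13436928000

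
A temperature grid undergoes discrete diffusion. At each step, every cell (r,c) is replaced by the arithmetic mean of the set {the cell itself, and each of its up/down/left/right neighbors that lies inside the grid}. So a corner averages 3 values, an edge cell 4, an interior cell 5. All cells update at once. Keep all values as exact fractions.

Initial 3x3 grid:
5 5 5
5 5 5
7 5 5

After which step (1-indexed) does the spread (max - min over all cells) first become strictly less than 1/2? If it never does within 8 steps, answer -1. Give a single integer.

Answer: 3

Derivation:
Step 1: max=17/3, min=5, spread=2/3
Step 2: max=50/9, min=5, spread=5/9
Step 3: max=581/108, min=5, spread=41/108
  -> spread < 1/2 first at step 3
Step 4: max=34531/6480, min=911/180, spread=347/1296
Step 5: max=2050937/388800, min=9157/1800, spread=2921/15552
Step 6: max=122468539/23328000, min=1105483/216000, spread=24611/186624
Step 7: max=7317122033/1399680000, min=24956741/4860000, spread=207329/2239488
Step 8: max=437933952451/83980800000, min=1334801599/259200000, spread=1746635/26873856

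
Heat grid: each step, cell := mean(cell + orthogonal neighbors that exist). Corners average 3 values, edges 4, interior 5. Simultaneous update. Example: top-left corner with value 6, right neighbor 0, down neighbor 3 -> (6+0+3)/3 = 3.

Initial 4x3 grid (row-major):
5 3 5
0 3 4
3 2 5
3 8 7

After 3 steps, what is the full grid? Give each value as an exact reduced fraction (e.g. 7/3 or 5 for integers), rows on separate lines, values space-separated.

After step 1:
  8/3 4 4
  11/4 12/5 17/4
  2 21/5 9/2
  14/3 5 20/3
After step 2:
  113/36 49/15 49/12
  589/240 88/25 303/80
  817/240 181/50 1177/240
  35/9 77/15 97/18
After step 3:
  6379/2160 788/225 297/80
  22531/7200 9989/3000 3259/800
  24061/7200 12349/3000 31861/7200
  8947/2160 4057/900 11107/2160

Answer: 6379/2160 788/225 297/80
22531/7200 9989/3000 3259/800
24061/7200 12349/3000 31861/7200
8947/2160 4057/900 11107/2160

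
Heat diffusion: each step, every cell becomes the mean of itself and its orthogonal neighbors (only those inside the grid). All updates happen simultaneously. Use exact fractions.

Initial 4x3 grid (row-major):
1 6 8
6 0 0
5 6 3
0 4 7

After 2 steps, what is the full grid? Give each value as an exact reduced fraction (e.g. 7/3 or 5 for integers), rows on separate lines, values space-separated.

After step 1:
  13/3 15/4 14/3
  3 18/5 11/4
  17/4 18/5 4
  3 17/4 14/3
After step 2:
  133/36 327/80 67/18
  911/240 167/50 901/240
  277/80 197/50 901/240
  23/6 931/240 155/36

Answer: 133/36 327/80 67/18
911/240 167/50 901/240
277/80 197/50 901/240
23/6 931/240 155/36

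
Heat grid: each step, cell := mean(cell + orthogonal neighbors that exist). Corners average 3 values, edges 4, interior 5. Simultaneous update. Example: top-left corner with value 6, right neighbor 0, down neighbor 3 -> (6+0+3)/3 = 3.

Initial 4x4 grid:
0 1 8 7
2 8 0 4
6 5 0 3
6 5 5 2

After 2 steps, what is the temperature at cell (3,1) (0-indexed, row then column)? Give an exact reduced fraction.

Step 1: cell (3,1) = 21/4
Step 2: cell (3,1) = 1123/240
Full grid after step 2:
  37/12 249/80 223/48 83/18
  259/80 81/20 173/50 193/48
  1153/240 103/25 333/100 701/240
  47/9 1123/240 851/240 103/36

Answer: 1123/240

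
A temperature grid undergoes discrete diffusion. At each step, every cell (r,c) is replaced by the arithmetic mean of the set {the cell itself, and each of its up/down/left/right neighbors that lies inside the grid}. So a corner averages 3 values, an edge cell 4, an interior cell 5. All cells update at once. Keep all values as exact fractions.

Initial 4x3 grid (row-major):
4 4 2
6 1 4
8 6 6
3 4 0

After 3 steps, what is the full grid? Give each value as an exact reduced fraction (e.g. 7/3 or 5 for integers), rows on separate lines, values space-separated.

After step 1:
  14/3 11/4 10/3
  19/4 21/5 13/4
  23/4 5 4
  5 13/4 10/3
After step 2:
  73/18 299/80 28/9
  581/120 399/100 887/240
  41/8 111/25 187/48
  14/3 199/48 127/36
After step 3:
  9097/2160 17873/4800 949/270
  16211/3600 4141/1000 26447/7200
  2861/600 6479/1500 28007/7200
  223/48 60409/14400 833/216

Answer: 9097/2160 17873/4800 949/270
16211/3600 4141/1000 26447/7200
2861/600 6479/1500 28007/7200
223/48 60409/14400 833/216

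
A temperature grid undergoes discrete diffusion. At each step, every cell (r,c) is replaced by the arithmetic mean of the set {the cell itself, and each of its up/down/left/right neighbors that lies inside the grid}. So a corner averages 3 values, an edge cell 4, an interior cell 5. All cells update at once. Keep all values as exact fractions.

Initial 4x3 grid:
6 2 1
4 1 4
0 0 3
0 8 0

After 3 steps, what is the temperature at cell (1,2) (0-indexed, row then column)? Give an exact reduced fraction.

Step 1: cell (1,2) = 9/4
Step 2: cell (1,2) = 32/15
Step 3: cell (1,2) = 1061/450
Full grid after step 3:
  1999/720 19121/7200 2611/1080
  2039/800 14003/6000 1061/450
  15211/7200 14033/6000 8093/3600
  4879/2160 8023/3600 1381/540

Answer: 1061/450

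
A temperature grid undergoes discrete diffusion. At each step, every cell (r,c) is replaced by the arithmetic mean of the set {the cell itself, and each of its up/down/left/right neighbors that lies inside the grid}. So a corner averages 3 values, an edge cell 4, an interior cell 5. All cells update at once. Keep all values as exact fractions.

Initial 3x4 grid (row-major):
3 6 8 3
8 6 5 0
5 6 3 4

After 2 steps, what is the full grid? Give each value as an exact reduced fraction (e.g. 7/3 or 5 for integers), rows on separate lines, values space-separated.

Answer: 203/36 1387/240 1159/240 73/18
237/40 537/100 118/25 67/20
101/18 661/120 487/120 59/18

Derivation:
After step 1:
  17/3 23/4 11/2 11/3
  11/2 31/5 22/5 3
  19/3 5 9/2 7/3
After step 2:
  203/36 1387/240 1159/240 73/18
  237/40 537/100 118/25 67/20
  101/18 661/120 487/120 59/18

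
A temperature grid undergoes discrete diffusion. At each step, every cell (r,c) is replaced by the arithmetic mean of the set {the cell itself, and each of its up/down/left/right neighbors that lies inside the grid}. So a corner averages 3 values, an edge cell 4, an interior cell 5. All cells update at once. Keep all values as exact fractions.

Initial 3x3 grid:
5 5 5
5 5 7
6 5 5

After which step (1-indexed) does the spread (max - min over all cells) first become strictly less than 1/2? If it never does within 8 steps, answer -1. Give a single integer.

Step 1: max=17/3, min=5, spread=2/3
Step 2: max=667/120, min=61/12, spread=19/40
  -> spread < 1/2 first at step 2
Step 3: max=11839/2160, min=3743/720, spread=61/216
Step 4: max=702713/129600, min=225721/43200, spread=511/2592
Step 5: max=42028111/7776000, min=13650287/2592000, spread=4309/31104
Step 6: max=2510151017/466560000, min=821594089/155520000, spread=36295/373248
Step 7: max=150271258399/27993600000, min=49453392383/9331200000, spread=305773/4478976
Step 8: max=8997589692953/1679616000000, min=2972363741401/559872000000, spread=2575951/53747712

Answer: 2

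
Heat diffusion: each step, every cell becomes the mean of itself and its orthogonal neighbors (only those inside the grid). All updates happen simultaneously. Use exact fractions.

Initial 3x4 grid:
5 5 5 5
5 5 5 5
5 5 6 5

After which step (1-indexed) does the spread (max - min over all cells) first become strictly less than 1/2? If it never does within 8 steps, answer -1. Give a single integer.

Answer: 1

Derivation:
Step 1: max=16/3, min=5, spread=1/3
  -> spread < 1/2 first at step 1
Step 2: max=631/120, min=5, spread=31/120
Step 3: max=5611/1080, min=5, spread=211/1080
Step 4: max=556897/108000, min=9047/1800, spread=14077/108000
Step 5: max=5000407/972000, min=543683/108000, spread=5363/48600
Step 6: max=149540809/29160000, min=302869/60000, spread=93859/1166400
Step 7: max=8958274481/1749600000, min=491336467/97200000, spread=4568723/69984000
Step 8: max=536660435629/104976000000, min=14761618889/2916000000, spread=8387449/167961600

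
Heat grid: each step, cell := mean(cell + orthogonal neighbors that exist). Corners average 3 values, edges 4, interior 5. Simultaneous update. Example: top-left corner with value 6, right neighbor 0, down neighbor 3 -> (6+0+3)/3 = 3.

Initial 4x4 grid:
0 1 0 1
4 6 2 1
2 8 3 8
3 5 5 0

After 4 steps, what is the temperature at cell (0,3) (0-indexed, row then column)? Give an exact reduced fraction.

Answer: 141613/64800

Derivation:
Step 1: cell (0,3) = 2/3
Step 2: cell (0,3) = 14/9
Step 3: cell (0,3) = 3799/2160
Step 4: cell (0,3) = 141613/64800
Full grid after step 4:
  5327/2025 548749/216000 478021/216000 141613/64800
  701779/216000 27701/9000 535771/180000 286073/108000
  32819/8640 709727/180000 64967/18000 379237/108000
  271097/64800 2219/540 110563/27000 122107/32400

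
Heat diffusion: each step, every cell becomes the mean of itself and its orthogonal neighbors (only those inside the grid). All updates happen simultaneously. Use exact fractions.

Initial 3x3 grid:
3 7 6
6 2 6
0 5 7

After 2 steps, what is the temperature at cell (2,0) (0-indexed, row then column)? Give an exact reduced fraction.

Answer: 119/36

Derivation:
Step 1: cell (2,0) = 11/3
Step 2: cell (2,0) = 119/36
Full grid after step 2:
  151/36 641/120 193/36
  339/80 106/25 1367/240
  119/36 551/120 59/12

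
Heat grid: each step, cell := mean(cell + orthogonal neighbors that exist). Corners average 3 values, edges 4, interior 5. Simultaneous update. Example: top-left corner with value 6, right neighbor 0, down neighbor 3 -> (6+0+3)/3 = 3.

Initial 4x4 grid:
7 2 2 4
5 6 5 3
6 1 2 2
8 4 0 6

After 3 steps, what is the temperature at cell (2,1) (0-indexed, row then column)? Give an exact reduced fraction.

Answer: 8081/2000

Derivation:
Step 1: cell (2,1) = 19/5
Step 2: cell (2,1) = 357/100
Step 3: cell (2,1) = 8081/2000
Full grid after step 3:
  4979/1080 15101/3600 4199/1200 809/240
  4349/900 11969/3000 1401/400 7603/2400
  1379/300 8081/2000 2327/750 22129/7200
  1117/240 9037/2400 23119/7200 77/27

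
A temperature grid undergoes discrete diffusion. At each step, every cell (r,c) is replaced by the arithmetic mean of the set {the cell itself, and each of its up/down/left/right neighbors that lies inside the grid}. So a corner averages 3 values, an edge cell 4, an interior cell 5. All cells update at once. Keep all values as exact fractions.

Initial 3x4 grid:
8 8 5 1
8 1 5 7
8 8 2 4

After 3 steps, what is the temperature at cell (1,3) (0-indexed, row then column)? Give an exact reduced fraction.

Answer: 2573/576

Derivation:
Step 1: cell (1,3) = 17/4
Step 2: cell (1,3) = 203/48
Step 3: cell (1,3) = 2573/576
Full grid after step 3:
  473/72 2711/480 1433/288 959/216
  6067/960 581/100 1403/300 2573/576
  925/144 659/120 703/144 1891/432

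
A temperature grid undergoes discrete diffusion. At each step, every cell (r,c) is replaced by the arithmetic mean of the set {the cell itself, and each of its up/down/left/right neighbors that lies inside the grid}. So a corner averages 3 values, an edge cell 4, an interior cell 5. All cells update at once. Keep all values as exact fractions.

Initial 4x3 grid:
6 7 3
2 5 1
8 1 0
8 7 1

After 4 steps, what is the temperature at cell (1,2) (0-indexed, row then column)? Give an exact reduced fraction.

Step 1: cell (1,2) = 9/4
Step 2: cell (1,2) = 37/15
Step 3: cell (1,2) = 11417/3600
Step 4: cell (1,2) = 44353/13500
Full grid after step 4:
  7343/1600 3500347/864000 473483/129600
  53911/12000 1443113/360000 44353/13500
  507899/108000 1390213/360000 177637/54000
  606923/129600 3576047/864000 433223/129600

Answer: 44353/13500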